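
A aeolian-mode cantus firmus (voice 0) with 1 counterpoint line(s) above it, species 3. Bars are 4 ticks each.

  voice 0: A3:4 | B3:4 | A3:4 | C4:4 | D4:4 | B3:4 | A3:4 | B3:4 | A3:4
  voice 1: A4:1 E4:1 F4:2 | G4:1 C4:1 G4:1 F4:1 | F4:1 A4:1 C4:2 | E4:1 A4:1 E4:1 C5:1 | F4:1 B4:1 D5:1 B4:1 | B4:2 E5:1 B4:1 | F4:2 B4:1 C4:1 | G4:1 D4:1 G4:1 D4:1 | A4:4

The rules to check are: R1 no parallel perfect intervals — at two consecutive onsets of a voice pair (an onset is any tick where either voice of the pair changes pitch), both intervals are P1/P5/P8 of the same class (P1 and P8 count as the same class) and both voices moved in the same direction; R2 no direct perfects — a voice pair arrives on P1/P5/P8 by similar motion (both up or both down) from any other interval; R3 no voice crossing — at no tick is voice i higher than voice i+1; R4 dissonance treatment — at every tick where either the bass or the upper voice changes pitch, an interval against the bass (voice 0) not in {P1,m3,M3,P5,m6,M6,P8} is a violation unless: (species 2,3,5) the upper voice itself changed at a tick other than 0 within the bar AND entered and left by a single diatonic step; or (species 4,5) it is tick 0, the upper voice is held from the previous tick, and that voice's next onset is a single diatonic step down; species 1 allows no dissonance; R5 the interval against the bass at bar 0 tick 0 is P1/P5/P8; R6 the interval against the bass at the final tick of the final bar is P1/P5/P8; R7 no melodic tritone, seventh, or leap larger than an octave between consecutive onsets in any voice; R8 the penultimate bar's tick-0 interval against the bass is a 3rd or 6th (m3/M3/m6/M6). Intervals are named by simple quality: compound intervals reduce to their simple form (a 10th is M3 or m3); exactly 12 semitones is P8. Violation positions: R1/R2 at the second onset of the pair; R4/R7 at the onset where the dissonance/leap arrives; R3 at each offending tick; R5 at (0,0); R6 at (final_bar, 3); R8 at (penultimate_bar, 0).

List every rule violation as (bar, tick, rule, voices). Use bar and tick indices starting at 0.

bar 0: v0=A3 v1=A4 downbeat P8
bar 1: v0=B3 v1=G4 downbeat m6
bar 2: v0=A3 v1=F4 downbeat m6
bar 3: v0=C4 v1=E4 downbeat M3
bar 4: v0=D4 v1=F4 downbeat m3
bar 5: v0=B3 v1=B4 downbeat P8
bar 6: v0=A3 v1=F4 downbeat m6
bar 7: v0=B3 v1=G4 downbeat m6
bar 8: v0=A3 v1=A4 downbeat P8
  -> R4 @ bar 1 tick 1 v(0, 1): B3/C4 m2 untreated
  -> R4 @ bar 1 tick 3 v(0, 1): B3/F4 TT untreated
  -> R7 @ bar 4 tick 1 v(1,): F4->B4 leap 6st
  -> R4 @ bar 5 tick 2 v(0, 1): B3/E5 P4 untreated
  -> R7 @ bar 6 tick 0 v(1,): B4->F4 leap 6st
  -> R4 @ bar 6 tick 2 v(0, 1): A3/B4 M2 untreated
  -> R7 @ bar 6 tick 2 v(1,): F4->B4 leap 6st
  -> R7 @ bar 6 tick 3 v(1,): B4->C4 leap 11st

(1, 1, R4, (0, 1))
(1, 3, R4, (0, 1))
(4, 1, R7, (1,))
(5, 2, R4, (0, 1))
(6, 0, R7, (1,))
(6, 2, R4, (0, 1))
(6, 2, R7, (1,))
(6, 3, R7, (1,))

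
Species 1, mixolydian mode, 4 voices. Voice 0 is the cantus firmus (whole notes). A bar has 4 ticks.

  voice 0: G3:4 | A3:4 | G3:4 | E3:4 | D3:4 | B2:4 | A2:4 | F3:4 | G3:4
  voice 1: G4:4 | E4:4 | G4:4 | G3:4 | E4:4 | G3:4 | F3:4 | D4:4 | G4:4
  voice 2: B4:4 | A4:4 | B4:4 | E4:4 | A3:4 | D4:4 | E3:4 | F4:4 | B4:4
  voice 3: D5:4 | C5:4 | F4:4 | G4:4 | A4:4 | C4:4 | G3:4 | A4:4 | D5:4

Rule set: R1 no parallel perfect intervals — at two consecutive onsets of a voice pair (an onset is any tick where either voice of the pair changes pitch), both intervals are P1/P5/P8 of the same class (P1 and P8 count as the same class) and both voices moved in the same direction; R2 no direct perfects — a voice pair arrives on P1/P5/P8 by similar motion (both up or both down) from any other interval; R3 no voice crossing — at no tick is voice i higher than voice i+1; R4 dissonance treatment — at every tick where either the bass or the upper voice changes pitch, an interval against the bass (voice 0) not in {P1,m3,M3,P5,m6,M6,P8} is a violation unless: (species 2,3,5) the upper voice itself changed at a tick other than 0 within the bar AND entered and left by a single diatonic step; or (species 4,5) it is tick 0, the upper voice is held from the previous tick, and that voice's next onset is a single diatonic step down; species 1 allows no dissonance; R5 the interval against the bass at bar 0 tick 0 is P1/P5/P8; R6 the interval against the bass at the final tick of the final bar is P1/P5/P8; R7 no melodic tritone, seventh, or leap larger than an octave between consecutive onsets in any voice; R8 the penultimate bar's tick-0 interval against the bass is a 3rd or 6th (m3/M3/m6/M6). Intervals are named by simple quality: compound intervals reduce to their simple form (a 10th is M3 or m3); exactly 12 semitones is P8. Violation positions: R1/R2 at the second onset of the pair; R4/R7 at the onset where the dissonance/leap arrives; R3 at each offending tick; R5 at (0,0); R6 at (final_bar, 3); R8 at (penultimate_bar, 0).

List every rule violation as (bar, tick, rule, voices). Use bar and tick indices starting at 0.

(0, 0, R5, (0, 2))
(2, 0, R3, (2, 3))
(2, 0, R4, (0, 3))
(2, 1, R3, (2, 3))
(2, 2, R3, (2, 3))
(2, 3, R3, (2, 3))
(3, 0, R2, (0, 2))
(4, 0, R2, (0, 2))
(4, 0, R3, (1, 2))
(4, 0, R4, (0, 1))
(4, 1, R3, (1, 2))
(4, 2, R3, (1, 2))
(4, 3, R3, (1, 2))
(5, 0, R3, (2, 3))
(5, 0, R4, (0, 3))
(5, 1, R3, (2, 3))
(5, 2, R3, (2, 3))
(5, 3, R3, (2, 3))
(6, 0, R2, (0, 2))
(6, 0, R3, (1, 2))
(6, 0, R4, (0, 3))
(6, 0, R7, (2,))
(6, 1, R3, (1, 2))
(6, 2, R3, (1, 2))
(6, 3, R3, (1, 2))
(7, 0, R2, (0, 2))
(7, 0, R2, (1, 3))
(7, 0, R7, (2,))
(7, 0, R7, (3,))
(7, 0, R8, (0, 2))
(8, 0, R1, (1, 3))
(8, 0, R2, (0, 1))
(8, 0, R2, (0, 3))
(8, 0, R7, (2,))
(8, 3, R6, (0, 2))

bar 0: v0=G3 v1=G4 v2=B4 v3=D5 downbeat P5
bar 1: v0=A3 v1=E4 v2=A4 v3=C5 downbeat m3
bar 2: v0=G3 v1=G4 v2=B4 v3=F4 downbeat m7
bar 3: v0=E3 v1=G3 v2=E4 v3=G4 downbeat m3
bar 4: v0=D3 v1=E4 v2=A3 v3=A4 downbeat P5
bar 5: v0=B2 v1=G3 v2=D4 v3=C4 downbeat m2
bar 6: v0=A2 v1=F3 v2=E3 v3=G3 downbeat m7
bar 7: v0=F3 v1=D4 v2=F4 v3=A4 downbeat M3
bar 8: v0=G3 v1=G4 v2=B4 v3=D5 downbeat P5
  -> R5 @ bar 0 tick 0 v(0, 2): opens on M3
  -> R3 @ bar 2 tick 0 v(2, 3): B4 above F4
  -> R4 @ bar 2 tick 0 v(0, 3): G3/F4 m7 untreated
  -> R3 @ bar 2 tick 1 v(2, 3): B4 above F4
  -> R3 @ bar 2 tick 2 v(2, 3): B4 above F4
  -> R3 @ bar 2 tick 3 v(2, 3): B4 above F4
  -> R2 @ bar 3 tick 0 v(0, 2): G3/B4 M3 -> E3/E4 P8 similar
  -> R2 @ bar 4 tick 0 v(0, 2): E3/E4 P8 -> D3/A3 P5 similar
  -> R3 @ bar 4 tick 0 v(1, 2): E4 above A3
  -> R4 @ bar 4 tick 0 v(0, 1): D3/E4 M2 untreated
  -> R3 @ bar 4 tick 1 v(1, 2): E4 above A3
  -> R3 @ bar 4 tick 2 v(1, 2): E4 above A3
  -> R3 @ bar 4 tick 3 v(1, 2): E4 above A3
  -> R3 @ bar 5 tick 0 v(2, 3): D4 above C4
  -> R4 @ bar 5 tick 0 v(0, 3): B2/C4 m2 untreated
  -> R3 @ bar 5 tick 1 v(2, 3): D4 above C4
  -> R3 @ bar 5 tick 2 v(2, 3): D4 above C4
  -> R3 @ bar 5 tick 3 v(2, 3): D4 above C4
  -> R2 @ bar 6 tick 0 v(0, 2): B2/D4 m3 -> A2/E3 P5 similar
  -> R3 @ bar 6 tick 0 v(1, 2): F3 above E3
  -> R4 @ bar 6 tick 0 v(0, 3): A2/G3 m7 untreated
  -> R7 @ bar 6 tick 0 v(2,): D4->E3 leap 10st
  -> R3 @ bar 6 tick 1 v(1, 2): F3 above E3
  -> R3 @ bar 6 tick 2 v(1, 2): F3 above E3
  -> R3 @ bar 6 tick 3 v(1, 2): F3 above E3
  -> R2 @ bar 7 tick 0 v(0, 2): A2/E3 P5 -> F3/F4 P8 similar
  -> R2 @ bar 7 tick 0 v(1, 3): F3/G3 M2 -> D4/A4 P5 similar
  -> R7 @ bar 7 tick 0 v(2,): E3->F4 leap 13st
  -> R7 @ bar 7 tick 0 v(3,): G3->A4 leap 14st
  -> R8 @ bar 7 tick 0 v(0, 2): penult P8 not 3rd/6th
  -> R1 @ bar 8 tick 0 v(1, 3): D4/A4 P5 -> G4/D5 P5 similar
  -> R2 @ bar 8 tick 0 v(0, 1): F3/D4 M6 -> G3/G4 P8 similar
  -> R2 @ bar 8 tick 0 v(0, 3): F3/A4 M3 -> G3/D5 P5 similar
  -> R7 @ bar 8 tick 0 v(2,): F4->B4 leap 6st
  -> R6 @ bar 8 tick 3 v(0, 2): closes on M3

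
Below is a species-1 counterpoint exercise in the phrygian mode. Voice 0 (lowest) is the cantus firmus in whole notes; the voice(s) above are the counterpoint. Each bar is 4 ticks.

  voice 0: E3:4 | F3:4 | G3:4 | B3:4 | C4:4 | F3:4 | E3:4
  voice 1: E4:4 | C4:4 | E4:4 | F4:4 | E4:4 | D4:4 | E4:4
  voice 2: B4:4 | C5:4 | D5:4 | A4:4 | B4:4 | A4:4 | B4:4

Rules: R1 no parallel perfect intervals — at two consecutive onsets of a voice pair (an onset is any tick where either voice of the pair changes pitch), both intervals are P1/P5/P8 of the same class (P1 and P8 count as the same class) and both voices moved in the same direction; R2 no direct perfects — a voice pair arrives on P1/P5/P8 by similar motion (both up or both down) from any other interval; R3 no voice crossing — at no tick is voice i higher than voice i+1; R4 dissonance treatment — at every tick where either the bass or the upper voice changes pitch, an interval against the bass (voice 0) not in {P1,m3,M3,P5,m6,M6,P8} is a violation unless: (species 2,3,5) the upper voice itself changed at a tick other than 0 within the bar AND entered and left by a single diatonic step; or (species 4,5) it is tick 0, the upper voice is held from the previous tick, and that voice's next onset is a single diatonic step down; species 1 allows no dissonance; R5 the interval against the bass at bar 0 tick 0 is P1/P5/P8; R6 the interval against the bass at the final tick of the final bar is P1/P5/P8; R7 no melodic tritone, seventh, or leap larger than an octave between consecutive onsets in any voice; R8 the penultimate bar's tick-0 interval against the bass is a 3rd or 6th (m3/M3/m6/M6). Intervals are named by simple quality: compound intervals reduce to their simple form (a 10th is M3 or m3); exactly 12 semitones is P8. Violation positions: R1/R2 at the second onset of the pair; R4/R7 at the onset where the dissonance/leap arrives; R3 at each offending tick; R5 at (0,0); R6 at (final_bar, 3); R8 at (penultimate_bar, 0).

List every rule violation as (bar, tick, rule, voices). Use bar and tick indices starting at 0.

(1, 0, R1, (0, 2))
(2, 0, R1, (0, 2))
(3, 0, R4, (0, 1))
(3, 0, R4, (0, 2))
(4, 0, R4, (0, 2))
(5, 0, R1, (1, 2))
(6, 0, R1, (1, 2))

bar 0: v0=E3 v1=E4 v2=B4 downbeat P5
bar 1: v0=F3 v1=C4 v2=C5 downbeat P5
bar 2: v0=G3 v1=E4 v2=D5 downbeat P5
bar 3: v0=B3 v1=F4 v2=A4 downbeat m7
bar 4: v0=C4 v1=E4 v2=B4 downbeat M7
bar 5: v0=F3 v1=D4 v2=A4 downbeat M3
bar 6: v0=E3 v1=E4 v2=B4 downbeat P5
  -> R1 @ bar 1 tick 0 v(0, 2): E3/B4 P5 -> F3/C5 P5 similar
  -> R1 @ bar 2 tick 0 v(0, 2): F3/C5 P5 -> G3/D5 P5 similar
  -> R4 @ bar 3 tick 0 v(0, 1): B3/F4 TT untreated
  -> R4 @ bar 3 tick 0 v(0, 2): B3/A4 m7 untreated
  -> R4 @ bar 4 tick 0 v(0, 2): C4/B4 M7 untreated
  -> R1 @ bar 5 tick 0 v(1, 2): E4/B4 P5 -> D4/A4 P5 similar
  -> R1 @ bar 6 tick 0 v(1, 2): D4/A4 P5 -> E4/B4 P5 similar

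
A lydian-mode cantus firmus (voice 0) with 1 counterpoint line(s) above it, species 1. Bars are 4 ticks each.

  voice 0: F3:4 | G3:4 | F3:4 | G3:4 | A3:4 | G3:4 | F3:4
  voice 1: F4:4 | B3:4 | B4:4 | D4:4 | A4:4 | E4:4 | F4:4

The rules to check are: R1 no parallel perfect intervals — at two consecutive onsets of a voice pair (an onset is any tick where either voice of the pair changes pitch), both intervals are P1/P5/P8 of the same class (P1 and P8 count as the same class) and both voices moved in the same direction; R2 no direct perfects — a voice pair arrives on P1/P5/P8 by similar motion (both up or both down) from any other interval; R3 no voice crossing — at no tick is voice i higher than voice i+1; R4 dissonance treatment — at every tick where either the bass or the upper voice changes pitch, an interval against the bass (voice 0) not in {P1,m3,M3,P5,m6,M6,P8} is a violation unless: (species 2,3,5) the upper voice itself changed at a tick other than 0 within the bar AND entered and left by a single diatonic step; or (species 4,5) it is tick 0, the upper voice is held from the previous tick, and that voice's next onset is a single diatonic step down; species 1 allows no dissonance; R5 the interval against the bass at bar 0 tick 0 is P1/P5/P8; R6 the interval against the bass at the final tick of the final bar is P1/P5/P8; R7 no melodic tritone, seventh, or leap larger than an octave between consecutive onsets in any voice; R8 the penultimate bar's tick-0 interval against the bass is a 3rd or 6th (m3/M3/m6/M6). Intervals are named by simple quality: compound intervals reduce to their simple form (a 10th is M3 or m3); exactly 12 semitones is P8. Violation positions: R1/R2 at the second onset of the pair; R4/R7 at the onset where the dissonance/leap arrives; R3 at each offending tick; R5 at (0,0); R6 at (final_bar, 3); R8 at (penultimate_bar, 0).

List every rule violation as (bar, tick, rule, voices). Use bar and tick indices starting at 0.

bar 0: v0=F3 v1=F4 downbeat P8
bar 1: v0=G3 v1=B3 downbeat M3
bar 2: v0=F3 v1=B4 downbeat TT
bar 3: v0=G3 v1=D4 downbeat P5
bar 4: v0=A3 v1=A4 downbeat P8
bar 5: v0=G3 v1=E4 downbeat M6
bar 6: v0=F3 v1=F4 downbeat P8
  -> R7 @ bar 1 tick 0 v(1,): F4->B3 leap 6st
  -> R4 @ bar 2 tick 0 v(0, 1): F3/B4 TT untreated
  -> R2 @ bar 4 tick 0 v(0, 1): G3/D4 P5 -> A3/A4 P8 similar

(1, 0, R7, (1,))
(2, 0, R4, (0, 1))
(4, 0, R2, (0, 1))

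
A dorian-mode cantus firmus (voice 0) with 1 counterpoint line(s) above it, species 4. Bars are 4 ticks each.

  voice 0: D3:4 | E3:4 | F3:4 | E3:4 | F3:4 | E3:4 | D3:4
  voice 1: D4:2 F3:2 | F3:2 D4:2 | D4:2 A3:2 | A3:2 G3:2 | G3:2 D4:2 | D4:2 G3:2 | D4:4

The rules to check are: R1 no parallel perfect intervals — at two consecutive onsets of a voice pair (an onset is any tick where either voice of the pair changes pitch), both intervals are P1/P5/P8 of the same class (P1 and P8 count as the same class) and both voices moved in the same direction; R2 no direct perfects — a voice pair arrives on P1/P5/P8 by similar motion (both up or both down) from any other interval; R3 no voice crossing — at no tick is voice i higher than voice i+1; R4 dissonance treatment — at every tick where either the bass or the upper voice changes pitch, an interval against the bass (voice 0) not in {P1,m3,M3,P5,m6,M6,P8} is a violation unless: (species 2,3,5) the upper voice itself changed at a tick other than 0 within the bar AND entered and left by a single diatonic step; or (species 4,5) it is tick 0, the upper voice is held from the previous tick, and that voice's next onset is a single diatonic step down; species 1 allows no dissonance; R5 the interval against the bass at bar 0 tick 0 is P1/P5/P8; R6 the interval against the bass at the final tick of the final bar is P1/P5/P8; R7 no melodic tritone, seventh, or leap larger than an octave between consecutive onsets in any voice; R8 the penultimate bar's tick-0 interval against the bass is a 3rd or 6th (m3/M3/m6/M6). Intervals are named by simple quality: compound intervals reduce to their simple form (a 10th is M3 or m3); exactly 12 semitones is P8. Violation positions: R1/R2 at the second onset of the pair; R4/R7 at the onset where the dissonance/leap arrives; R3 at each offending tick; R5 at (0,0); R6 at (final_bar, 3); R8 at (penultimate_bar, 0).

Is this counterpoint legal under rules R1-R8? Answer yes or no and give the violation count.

bar 0: v0=D3 v1=D4 (P8)
bar 1: v0=E3 v1=F3 (m2)
bar 2: v0=F3 v1=D4 (M6)
bar 3: v0=E3 v1=A3 (P4)
bar 4: v0=F3 v1=G3 (M2)
bar 5: v0=E3 v1=D4 (m7)
bar 6: v0=D3 v1=D4 (P8)
  R4 @ bar1.0: E3/F3 m2 untreated
  R4 @ bar1.2: E3/D4 m7 untreated
  R4 @ bar4.0: F3/G3 M2 untreated
  R4 @ bar5.0: E3/D4 m7 untreated
  R8 @ bar5.0: penult m7 not 3rd/6th

No (5 violations)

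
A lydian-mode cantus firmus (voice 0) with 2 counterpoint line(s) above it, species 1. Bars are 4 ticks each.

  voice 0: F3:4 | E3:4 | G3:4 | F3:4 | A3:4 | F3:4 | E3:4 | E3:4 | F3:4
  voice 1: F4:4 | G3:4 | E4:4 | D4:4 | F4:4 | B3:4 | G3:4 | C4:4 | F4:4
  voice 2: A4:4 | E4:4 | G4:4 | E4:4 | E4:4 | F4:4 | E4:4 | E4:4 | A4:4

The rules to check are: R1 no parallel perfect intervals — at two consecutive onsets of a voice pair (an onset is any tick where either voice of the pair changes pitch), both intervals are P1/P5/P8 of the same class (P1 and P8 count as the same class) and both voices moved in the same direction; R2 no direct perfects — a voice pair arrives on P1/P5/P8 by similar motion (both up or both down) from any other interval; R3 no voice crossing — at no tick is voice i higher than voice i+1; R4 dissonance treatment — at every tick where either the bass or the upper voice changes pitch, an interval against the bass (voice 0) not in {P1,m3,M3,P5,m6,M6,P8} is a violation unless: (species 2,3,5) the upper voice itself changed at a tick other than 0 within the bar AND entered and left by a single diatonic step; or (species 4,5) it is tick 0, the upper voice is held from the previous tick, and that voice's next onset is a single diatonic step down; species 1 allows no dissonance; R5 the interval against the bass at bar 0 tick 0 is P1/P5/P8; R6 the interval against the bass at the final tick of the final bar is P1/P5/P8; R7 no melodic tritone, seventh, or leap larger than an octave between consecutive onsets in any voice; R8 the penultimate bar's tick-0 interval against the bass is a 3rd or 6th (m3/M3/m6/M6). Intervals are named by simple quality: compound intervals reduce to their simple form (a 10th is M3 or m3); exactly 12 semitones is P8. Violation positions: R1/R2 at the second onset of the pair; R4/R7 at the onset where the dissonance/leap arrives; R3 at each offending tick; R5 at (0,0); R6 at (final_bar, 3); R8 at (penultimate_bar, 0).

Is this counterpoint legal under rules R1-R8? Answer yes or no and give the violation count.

bar 0: v0=F3 v1=F4 v2=A4 (M3)
bar 1: v0=E3 v1=G3 v2=E4 (P8)
bar 2: v0=G3 v1=E4 v2=G4 (P8)
bar 3: v0=F3 v1=D4 v2=E4 (M7)
bar 4: v0=A3 v1=F4 v2=E4 (P5)
bar 5: v0=F3 v1=B3 v2=F4 (P8)
bar 6: v0=E3 v1=G3 v2=E4 (P8)
bar 7: v0=E3 v1=C4 v2=E4 (P8)
bar 8: v0=F3 v1=F4 v2=A4 (M3)
  R5 @ bar0.0: opens on M3
  R2 @ bar1.0: F3/A4 M3 -> E3/E4 P8 similar
  R7 @ bar1.0: F4->G3 leap 10st
  R1 @ bar2.0: E3/E4 P8 -> G3/G4 P8 similar
  R4 @ bar3.0: F3/E4 M7 untreated
  R3 @ bar4.0: F4 above E4
  R3 @ bar4.1: F4 above E4
  R3 @ bar4.2: F4 above E4
  R3 @ bar4.3: F4 above E4
  R4 @ bar5.0: F3/B3 TT untreated
  R7 @ bar5.0: F4->B3 leap 6st
  R1 @ bar6.0: F3/F4 P8 -> E3/E4 P8 similar
  R8 @ bar7.0: penult P8 not 3rd/6th
  R2 @ bar8.0: E3/C4 m6 -> F3/F4 P8 similar
  R6 @ bar8.3: closes on M3

No (15 violations)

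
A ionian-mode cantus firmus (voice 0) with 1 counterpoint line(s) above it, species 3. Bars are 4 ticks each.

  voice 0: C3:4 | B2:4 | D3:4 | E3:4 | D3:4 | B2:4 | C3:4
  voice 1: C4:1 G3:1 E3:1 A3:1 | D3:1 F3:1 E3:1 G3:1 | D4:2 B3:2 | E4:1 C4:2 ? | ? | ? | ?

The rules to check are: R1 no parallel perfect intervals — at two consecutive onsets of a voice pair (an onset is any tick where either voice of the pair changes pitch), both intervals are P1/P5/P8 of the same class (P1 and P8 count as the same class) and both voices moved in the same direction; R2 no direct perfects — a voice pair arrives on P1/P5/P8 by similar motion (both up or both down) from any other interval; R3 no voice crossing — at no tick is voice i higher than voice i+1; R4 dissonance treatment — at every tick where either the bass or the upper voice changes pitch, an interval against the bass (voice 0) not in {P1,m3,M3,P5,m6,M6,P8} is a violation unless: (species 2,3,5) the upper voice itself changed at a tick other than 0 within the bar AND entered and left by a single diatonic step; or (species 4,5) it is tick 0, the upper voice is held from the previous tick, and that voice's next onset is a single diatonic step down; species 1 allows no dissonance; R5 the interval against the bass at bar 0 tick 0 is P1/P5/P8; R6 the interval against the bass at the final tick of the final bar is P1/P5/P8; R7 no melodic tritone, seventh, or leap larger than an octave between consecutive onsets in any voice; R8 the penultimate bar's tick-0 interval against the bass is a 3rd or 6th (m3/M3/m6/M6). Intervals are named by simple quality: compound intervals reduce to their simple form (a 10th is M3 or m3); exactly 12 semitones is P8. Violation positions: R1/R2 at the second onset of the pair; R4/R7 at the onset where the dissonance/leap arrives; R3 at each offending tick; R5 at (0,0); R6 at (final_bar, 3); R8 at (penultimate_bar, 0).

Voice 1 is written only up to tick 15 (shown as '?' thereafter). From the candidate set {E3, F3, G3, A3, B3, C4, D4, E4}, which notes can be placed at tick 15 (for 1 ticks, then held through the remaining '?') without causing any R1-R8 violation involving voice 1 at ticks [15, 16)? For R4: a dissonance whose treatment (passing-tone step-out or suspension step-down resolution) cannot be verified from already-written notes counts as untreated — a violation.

E3: legal
F3: violates R4
G3: legal
A3: violates R4
B3: legal
C4: legal
D4: violates R4
E4: legal

{B3, C4, E3, E4, G3}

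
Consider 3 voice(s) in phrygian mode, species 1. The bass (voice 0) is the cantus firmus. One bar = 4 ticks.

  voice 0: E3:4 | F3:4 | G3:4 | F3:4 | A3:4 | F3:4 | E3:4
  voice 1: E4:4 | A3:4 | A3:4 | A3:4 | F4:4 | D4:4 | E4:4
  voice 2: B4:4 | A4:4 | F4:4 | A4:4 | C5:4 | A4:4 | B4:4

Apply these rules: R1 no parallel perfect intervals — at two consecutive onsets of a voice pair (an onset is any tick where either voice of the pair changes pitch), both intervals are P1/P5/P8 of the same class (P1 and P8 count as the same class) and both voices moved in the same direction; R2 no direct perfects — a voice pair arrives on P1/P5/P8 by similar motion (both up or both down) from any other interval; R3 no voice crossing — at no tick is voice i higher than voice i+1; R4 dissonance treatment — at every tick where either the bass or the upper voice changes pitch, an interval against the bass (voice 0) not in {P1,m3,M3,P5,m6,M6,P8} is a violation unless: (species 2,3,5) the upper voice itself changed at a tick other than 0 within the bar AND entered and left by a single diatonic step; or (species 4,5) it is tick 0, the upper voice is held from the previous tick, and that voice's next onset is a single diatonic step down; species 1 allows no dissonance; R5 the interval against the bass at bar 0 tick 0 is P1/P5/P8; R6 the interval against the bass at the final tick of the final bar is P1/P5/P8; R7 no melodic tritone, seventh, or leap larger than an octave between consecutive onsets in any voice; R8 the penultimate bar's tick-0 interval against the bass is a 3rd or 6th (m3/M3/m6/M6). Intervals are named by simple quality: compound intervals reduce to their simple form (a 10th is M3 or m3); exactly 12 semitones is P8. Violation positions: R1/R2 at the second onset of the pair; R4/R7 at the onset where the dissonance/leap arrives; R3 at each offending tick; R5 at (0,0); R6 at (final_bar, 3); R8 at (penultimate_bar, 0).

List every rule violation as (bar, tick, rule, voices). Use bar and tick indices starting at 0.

(1, 0, R2, (1, 2))
(2, 0, R4, (0, 1))
(2, 0, R4, (0, 2))
(4, 0, R2, (1, 2))
(5, 0, R1, (1, 2))
(6, 0, R1, (1, 2))

bar 0: v0=E3 v1=E4 v2=B4 downbeat P5
bar 1: v0=F3 v1=A3 v2=A4 downbeat M3
bar 2: v0=G3 v1=A3 v2=F4 downbeat m7
bar 3: v0=F3 v1=A3 v2=A4 downbeat M3
bar 4: v0=A3 v1=F4 v2=C5 downbeat m3
bar 5: v0=F3 v1=D4 v2=A4 downbeat M3
bar 6: v0=E3 v1=E4 v2=B4 downbeat P5
  -> R2 @ bar 1 tick 0 v(1, 2): E4/B4 P5 -> A3/A4 P8 similar
  -> R4 @ bar 2 tick 0 v(0, 1): G3/A3 M2 untreated
  -> R4 @ bar 2 tick 0 v(0, 2): G3/F4 m7 untreated
  -> R2 @ bar 4 tick 0 v(1, 2): A3/A4 P8 -> F4/C5 P5 similar
  -> R1 @ bar 5 tick 0 v(1, 2): F4/C5 P5 -> D4/A4 P5 similar
  -> R1 @ bar 6 tick 0 v(1, 2): D4/A4 P5 -> E4/B4 P5 similar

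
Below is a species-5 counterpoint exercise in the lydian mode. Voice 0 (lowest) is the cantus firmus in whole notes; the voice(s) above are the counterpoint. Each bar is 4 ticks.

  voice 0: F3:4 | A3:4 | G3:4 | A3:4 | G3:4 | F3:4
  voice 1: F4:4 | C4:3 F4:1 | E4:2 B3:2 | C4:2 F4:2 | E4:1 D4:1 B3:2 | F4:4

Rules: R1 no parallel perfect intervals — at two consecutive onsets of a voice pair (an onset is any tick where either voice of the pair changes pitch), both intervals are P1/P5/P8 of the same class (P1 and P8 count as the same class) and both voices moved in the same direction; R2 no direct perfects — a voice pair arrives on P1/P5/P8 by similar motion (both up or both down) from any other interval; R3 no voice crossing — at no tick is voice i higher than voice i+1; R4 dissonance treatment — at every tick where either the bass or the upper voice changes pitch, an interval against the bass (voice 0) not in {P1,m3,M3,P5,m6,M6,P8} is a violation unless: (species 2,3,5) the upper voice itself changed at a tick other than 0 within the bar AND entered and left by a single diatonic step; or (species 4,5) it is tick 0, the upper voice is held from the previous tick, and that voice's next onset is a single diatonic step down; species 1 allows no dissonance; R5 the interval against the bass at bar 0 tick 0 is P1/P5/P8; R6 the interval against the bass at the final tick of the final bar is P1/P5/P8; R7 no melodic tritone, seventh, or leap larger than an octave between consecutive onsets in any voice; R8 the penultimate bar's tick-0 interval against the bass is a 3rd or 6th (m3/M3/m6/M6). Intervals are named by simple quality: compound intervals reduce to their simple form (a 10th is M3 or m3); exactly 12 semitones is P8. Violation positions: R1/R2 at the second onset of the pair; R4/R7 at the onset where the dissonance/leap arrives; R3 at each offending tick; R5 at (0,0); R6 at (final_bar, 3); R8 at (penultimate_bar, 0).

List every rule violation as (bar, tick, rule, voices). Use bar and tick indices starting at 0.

(5, 0, R7, (1,))

bar 0: v0=F3 v1=F4 downbeat P8
bar 1: v0=A3 v1=C4 downbeat m3
bar 2: v0=G3 v1=E4 downbeat M6
bar 3: v0=A3 v1=C4 downbeat m3
bar 4: v0=G3 v1=E4 downbeat M6
bar 5: v0=F3 v1=F4 downbeat P8
  -> R7 @ bar 5 tick 0 v(1,): B3->F4 leap 6st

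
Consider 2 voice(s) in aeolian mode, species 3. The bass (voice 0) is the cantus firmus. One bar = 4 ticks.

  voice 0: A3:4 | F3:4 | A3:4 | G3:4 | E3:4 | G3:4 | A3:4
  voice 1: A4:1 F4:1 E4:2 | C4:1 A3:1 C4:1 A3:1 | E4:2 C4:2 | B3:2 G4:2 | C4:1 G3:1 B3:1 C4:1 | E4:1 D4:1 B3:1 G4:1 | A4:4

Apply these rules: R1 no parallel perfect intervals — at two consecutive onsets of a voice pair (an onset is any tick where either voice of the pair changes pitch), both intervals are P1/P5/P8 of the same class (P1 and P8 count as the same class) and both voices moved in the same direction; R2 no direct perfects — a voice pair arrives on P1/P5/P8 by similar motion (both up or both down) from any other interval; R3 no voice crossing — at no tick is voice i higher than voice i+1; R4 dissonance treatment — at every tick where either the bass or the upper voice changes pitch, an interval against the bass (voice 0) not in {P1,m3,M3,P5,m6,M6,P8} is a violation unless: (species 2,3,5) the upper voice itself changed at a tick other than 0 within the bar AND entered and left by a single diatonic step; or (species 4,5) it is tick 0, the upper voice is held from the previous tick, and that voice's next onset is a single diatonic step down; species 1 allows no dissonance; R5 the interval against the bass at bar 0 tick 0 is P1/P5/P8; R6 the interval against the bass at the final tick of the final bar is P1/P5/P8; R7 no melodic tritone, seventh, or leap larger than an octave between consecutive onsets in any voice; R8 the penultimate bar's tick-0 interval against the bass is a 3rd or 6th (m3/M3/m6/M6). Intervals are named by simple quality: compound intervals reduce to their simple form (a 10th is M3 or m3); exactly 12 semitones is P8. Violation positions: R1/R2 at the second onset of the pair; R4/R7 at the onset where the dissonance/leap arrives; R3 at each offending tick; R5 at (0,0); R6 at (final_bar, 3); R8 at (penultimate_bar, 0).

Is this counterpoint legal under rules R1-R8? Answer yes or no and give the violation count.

No (3 violations)

bar 0: v0=A3 v1=A4 (P8)
bar 1: v0=F3 v1=C4 (P5)
bar 2: v0=A3 v1=E4 (P5)
bar 3: v0=G3 v1=B3 (M3)
bar 4: v0=E3 v1=C4 (m6)
bar 5: v0=G3 v1=E4 (M6)
bar 6: v0=A3 v1=A4 (P8)
  R1 @ bar1.0: A3/E4 P5 -> F3/C4 P5 similar
  R2 @ bar2.0: F3/A3 M3 -> A3/E4 P5 similar
  R1 @ bar6.0: G3/G4 P8 -> A3/A4 P8 similar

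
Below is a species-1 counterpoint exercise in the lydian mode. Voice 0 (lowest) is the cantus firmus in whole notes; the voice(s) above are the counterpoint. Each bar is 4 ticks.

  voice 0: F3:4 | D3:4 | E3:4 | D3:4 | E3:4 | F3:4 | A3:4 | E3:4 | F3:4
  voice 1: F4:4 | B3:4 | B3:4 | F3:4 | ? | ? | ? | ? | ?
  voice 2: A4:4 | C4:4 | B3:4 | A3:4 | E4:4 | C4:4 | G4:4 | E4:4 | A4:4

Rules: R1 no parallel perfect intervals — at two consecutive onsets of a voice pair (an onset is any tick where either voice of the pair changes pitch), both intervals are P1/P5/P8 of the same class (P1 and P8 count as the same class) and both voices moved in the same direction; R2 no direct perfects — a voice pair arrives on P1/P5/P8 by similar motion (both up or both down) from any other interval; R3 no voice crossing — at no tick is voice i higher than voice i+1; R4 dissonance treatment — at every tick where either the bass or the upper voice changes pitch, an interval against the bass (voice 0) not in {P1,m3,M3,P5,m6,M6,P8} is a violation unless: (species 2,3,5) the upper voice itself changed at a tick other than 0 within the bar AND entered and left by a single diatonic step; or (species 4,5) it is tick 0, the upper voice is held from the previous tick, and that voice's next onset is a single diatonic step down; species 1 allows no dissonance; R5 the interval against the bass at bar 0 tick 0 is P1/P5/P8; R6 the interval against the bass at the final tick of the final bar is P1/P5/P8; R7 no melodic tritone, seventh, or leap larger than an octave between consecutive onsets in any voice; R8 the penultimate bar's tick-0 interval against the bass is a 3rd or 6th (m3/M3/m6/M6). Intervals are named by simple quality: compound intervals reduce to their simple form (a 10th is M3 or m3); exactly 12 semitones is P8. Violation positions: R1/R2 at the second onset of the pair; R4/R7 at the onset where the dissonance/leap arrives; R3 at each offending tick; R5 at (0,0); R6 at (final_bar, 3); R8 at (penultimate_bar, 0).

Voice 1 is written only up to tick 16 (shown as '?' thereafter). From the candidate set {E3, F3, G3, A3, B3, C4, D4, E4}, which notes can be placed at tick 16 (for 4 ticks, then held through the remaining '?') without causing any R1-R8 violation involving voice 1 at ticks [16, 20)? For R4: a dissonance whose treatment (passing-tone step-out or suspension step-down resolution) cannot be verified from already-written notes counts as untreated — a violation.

E3: legal
F3: violates R4
G3: legal
A3: violates R2,R4
B3: violates R2,R7
C4: legal
D4: violates R4
E4: violates R2,R7

{C4, E3, G3}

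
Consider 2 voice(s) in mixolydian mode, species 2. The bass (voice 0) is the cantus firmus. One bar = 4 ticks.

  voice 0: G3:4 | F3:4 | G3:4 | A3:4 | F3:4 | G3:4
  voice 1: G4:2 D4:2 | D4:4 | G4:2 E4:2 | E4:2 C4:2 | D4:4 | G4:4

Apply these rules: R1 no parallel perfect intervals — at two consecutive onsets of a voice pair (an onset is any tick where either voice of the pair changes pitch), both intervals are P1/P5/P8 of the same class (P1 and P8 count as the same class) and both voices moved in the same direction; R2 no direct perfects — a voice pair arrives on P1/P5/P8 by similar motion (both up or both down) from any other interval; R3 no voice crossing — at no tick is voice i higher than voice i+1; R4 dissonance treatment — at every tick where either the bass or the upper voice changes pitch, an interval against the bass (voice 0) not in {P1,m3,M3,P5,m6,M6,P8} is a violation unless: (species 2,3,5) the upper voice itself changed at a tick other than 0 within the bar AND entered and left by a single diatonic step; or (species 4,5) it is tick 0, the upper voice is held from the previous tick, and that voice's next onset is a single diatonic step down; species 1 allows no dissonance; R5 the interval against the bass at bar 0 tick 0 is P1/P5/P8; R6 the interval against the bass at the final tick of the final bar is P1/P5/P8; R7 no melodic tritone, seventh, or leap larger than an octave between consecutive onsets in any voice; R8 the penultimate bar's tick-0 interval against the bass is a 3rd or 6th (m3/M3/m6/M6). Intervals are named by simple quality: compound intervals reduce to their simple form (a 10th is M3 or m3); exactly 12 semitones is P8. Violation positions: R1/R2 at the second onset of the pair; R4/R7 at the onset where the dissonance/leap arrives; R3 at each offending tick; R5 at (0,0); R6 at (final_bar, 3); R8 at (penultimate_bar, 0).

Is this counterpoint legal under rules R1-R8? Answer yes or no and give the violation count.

No (2 violations)

bar 0: v0=G3 v1=G4 (P8)
bar 1: v0=F3 v1=D4 (M6)
bar 2: v0=G3 v1=G4 (P8)
bar 3: v0=A3 v1=E4 (P5)
bar 4: v0=F3 v1=D4 (M6)
bar 5: v0=G3 v1=G4 (P8)
  R2 @ bar2.0: F3/D4 M6 -> G3/G4 P8 similar
  R2 @ bar5.0: F3/D4 M6 -> G3/G4 P8 similar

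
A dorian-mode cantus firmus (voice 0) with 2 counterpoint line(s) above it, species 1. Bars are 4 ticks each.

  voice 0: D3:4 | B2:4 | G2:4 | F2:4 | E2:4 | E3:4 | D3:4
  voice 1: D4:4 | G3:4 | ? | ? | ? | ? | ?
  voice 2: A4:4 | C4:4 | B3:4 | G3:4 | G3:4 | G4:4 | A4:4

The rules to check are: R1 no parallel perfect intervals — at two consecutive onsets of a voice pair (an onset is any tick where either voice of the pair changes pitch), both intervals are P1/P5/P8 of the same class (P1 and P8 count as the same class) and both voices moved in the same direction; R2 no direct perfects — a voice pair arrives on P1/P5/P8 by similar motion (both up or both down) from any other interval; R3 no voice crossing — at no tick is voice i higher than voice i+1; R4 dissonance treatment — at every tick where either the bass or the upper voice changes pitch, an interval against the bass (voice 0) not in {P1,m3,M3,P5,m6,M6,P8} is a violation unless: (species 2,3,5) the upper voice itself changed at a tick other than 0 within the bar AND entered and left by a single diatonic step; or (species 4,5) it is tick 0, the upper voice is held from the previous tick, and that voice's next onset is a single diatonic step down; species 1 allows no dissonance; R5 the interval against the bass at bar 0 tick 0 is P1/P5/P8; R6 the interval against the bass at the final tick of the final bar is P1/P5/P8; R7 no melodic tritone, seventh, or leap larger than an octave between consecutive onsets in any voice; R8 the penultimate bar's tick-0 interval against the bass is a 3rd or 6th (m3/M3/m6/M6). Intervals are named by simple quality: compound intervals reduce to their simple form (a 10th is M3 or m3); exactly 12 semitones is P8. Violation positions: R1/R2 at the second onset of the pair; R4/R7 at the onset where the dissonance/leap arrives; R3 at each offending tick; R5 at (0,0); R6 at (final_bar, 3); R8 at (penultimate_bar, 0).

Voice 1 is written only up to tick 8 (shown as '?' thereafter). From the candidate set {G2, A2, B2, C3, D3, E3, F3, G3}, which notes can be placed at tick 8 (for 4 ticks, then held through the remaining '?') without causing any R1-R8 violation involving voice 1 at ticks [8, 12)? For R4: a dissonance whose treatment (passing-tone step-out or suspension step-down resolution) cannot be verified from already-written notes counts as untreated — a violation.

G2: violates R2
A2: violates R4,R7
B2: violates R2
C3: violates R4
D3: violates R2
E3: violates R2
F3: violates R4
G3: legal

{G3}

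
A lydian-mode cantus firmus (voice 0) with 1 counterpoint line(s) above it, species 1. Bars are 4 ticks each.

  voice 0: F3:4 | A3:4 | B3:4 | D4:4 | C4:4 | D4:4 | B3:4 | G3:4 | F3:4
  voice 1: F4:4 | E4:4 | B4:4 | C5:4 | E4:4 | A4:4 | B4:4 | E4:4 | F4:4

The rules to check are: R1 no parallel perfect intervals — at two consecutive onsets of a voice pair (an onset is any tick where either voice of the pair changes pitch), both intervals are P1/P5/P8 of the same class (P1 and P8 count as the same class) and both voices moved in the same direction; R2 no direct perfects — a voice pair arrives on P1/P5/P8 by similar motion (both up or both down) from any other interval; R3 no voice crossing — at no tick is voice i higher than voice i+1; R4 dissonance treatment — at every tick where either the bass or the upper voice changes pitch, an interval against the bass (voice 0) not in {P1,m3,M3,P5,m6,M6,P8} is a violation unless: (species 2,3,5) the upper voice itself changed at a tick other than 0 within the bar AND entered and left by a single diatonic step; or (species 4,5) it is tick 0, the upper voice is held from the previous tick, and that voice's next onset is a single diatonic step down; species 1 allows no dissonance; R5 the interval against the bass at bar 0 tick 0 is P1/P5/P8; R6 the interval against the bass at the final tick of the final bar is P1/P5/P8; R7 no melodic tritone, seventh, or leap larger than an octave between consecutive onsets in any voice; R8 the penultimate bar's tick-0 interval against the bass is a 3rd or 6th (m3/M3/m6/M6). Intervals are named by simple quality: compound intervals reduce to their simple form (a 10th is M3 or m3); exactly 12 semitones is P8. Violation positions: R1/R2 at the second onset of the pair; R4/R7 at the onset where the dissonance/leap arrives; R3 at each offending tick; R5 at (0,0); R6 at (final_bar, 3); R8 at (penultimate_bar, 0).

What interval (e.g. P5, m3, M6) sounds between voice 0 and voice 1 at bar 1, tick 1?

voice 0=A3 voice 1=E4 -> P5

P5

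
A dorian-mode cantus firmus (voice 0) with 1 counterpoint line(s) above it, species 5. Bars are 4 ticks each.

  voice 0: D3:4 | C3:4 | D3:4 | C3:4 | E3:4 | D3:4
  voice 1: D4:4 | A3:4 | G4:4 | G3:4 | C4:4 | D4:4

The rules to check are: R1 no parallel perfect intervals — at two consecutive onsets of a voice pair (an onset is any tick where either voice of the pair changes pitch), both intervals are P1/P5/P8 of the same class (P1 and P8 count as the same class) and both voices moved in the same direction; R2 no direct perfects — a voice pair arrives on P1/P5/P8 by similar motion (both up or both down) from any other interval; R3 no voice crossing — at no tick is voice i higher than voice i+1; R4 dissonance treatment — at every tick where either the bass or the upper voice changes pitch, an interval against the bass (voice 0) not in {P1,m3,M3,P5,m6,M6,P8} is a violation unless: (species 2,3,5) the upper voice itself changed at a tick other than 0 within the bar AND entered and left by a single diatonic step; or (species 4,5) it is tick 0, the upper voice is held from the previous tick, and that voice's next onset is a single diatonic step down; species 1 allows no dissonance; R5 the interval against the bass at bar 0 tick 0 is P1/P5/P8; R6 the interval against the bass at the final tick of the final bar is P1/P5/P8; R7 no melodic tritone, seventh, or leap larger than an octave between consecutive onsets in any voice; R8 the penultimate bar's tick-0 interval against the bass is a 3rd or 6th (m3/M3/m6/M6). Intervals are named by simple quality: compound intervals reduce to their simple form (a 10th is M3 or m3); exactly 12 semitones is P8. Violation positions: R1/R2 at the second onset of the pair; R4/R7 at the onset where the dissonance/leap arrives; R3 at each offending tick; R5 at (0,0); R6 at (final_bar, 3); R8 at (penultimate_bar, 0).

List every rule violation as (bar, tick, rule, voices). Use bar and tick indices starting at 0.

(2, 0, R4, (0, 1))
(2, 0, R7, (1,))
(3, 0, R2, (0, 1))

bar 0: v0=D3 v1=D4 downbeat P8
bar 1: v0=C3 v1=A3 downbeat M6
bar 2: v0=D3 v1=G4 downbeat P4
bar 3: v0=C3 v1=G3 downbeat P5
bar 4: v0=E3 v1=C4 downbeat m6
bar 5: v0=D3 v1=D4 downbeat P8
  -> R4 @ bar 2 tick 0 v(0, 1): D3/G4 P4 untreated
  -> R7 @ bar 2 tick 0 v(1,): A3->G4 leap 10st
  -> R2 @ bar 3 tick 0 v(0, 1): D3/G4 P4 -> C3/G3 P5 similar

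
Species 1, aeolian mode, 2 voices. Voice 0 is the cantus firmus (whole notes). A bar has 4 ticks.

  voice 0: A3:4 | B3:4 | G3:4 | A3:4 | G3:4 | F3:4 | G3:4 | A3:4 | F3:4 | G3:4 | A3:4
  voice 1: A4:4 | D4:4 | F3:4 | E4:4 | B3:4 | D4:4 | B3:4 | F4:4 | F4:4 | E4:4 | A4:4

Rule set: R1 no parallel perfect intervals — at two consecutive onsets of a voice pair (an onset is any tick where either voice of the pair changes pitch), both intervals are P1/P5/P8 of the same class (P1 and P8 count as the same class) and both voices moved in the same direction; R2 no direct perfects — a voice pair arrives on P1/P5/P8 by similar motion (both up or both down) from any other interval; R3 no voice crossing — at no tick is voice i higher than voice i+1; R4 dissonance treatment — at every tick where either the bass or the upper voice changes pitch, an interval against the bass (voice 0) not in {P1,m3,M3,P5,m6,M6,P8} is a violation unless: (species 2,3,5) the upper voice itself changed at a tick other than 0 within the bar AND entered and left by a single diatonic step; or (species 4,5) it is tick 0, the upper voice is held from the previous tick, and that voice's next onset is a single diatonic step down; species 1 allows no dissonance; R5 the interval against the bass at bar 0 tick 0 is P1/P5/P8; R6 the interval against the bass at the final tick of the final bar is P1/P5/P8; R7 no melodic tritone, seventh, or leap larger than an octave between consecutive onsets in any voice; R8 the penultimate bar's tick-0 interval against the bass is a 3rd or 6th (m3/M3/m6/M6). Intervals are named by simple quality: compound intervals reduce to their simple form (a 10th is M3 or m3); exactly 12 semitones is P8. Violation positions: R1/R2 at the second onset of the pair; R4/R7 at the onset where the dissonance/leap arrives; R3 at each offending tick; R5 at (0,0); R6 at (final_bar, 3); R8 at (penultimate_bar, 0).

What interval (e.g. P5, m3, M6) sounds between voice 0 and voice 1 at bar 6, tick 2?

voice 0=G3 voice 1=B3 -> M3

M3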